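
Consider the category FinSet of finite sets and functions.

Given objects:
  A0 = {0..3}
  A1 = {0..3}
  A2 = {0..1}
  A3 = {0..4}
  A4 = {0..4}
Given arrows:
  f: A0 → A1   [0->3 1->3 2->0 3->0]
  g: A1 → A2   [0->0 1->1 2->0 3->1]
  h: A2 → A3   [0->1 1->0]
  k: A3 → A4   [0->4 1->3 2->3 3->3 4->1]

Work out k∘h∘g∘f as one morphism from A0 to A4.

Answer: [0->4 1->4 2->3 3->3]

Work:
  0 f→3 g→1 h→0 k→4
  1 f→3 g→1 h→0 k→4
  2 f→0 g→0 h→1 k→3
  3 f→0 g→0 h→1 k→3
result: [0->4 1->4 2->3 3->3]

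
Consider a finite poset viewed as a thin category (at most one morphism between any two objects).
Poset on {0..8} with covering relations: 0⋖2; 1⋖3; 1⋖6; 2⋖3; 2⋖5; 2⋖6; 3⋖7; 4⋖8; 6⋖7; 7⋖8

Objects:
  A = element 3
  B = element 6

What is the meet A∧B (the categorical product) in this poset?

Answer: NO MEET EXISTS

Work:
Common predecessors of 3,6: {0,1,2}
  maximal lower bounds 1 and 2 are incomparable: neither 1<=2 nor 2<=1
→ no greatest lower bound exists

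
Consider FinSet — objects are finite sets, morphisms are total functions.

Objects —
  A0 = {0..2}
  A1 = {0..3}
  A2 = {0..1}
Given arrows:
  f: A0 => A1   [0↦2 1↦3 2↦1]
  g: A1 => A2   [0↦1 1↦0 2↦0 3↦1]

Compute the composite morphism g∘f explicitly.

  0 f=>2 g=>0
  1 f=>3 g=>1
  2 f=>1 g=>0
⟦path⟧: [0↦0 1↦1 2↦0]

Answer: [0↦0 1↦1 2↦0]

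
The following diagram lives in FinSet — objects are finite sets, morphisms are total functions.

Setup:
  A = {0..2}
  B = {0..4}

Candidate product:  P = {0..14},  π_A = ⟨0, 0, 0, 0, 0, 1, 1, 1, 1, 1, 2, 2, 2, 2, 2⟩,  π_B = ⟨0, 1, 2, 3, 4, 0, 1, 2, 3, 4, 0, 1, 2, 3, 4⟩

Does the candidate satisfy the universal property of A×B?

|A|·|B| = 3·5 = 15;  |P| = 15
Check the pairing map k ↦ (π_A(k), π_B(k)):
  0 ↦ (0,0)
  1 ↦ (0,1)
  2 ↦ (0,2)
  3 ↦ (0,3)
  4 ↦ (0,4)
  5 ↦ (1,0)
  6 ↦ (1,1)
  7 ↦ (1,2)
  8 ↦ (1,3)
  9 ↦ (1,4)
  10 ↦ (2,0)
  11 ↦ (2,1)
  12 ↦ (2,2)
  13 ↦ (2,3)
  14 ↦ (2,4)
distinct pairs in image: 15 / 15 needed
  → bijection onto A×B; projections well-typed.

Answer: VALID PRODUCT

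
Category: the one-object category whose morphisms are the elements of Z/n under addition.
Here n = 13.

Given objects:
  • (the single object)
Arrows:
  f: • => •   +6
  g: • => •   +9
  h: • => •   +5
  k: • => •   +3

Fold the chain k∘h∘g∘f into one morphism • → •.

Answer: +10

Derivation:
  0 +6≡6 +9≡2 +5≡7 +3≡10  (mod 13)
⟦path⟧: +10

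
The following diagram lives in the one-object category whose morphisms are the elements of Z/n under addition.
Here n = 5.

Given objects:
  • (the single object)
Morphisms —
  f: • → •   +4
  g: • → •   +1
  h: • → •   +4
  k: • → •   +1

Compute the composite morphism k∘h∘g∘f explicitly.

  0 +4≡4 +1≡0 +4≡4 +1≡0  (mod 5)
⟦path⟧: +0

Answer: +0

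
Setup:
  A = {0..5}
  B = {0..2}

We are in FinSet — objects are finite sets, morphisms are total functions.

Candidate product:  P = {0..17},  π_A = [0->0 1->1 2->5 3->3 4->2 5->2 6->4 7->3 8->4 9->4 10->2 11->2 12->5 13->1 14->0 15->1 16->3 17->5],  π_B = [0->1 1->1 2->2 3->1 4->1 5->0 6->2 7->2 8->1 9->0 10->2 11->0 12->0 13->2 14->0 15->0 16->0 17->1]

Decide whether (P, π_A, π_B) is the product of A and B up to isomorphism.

Answer: NOT A VALID PRODUCT — duplicate pair at indices 11,5

Work:
|A|·|B| = 6·3 = 18;  |P| = 18
Check the pairing map k ↦ (π_A(k), π_B(k)):
  0 -> (0,1)
  1 -> (1,1)
  2 -> (5,2)
  3 -> (3,1)
  4 -> (2,1)
  5 -> (2,0)
  6 -> (4,2)
  7 -> (3,2)
  8 -> (4,1)
  9 -> (4,0)
  10 -> (2,2)
  11 -> (2,0)  ✗ repeats pair of k=5
  12 -> (5,0)
  13 -> (1,2)
  14 -> (0,0)
  15 -> (1,0)
  16 -> (3,0)
  17 -> (5,1)
distinct pairs in image: 17 / 18 needed
  → (2,0) hit at k=5 and k=11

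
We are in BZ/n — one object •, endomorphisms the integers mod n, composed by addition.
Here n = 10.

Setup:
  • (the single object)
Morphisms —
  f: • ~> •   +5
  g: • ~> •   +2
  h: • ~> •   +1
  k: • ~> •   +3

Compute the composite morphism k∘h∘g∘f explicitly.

Answer: +1

Derivation:
  0 +5≡5 +2≡7 +1≡8 +3≡1  (mod 10)
composite: +1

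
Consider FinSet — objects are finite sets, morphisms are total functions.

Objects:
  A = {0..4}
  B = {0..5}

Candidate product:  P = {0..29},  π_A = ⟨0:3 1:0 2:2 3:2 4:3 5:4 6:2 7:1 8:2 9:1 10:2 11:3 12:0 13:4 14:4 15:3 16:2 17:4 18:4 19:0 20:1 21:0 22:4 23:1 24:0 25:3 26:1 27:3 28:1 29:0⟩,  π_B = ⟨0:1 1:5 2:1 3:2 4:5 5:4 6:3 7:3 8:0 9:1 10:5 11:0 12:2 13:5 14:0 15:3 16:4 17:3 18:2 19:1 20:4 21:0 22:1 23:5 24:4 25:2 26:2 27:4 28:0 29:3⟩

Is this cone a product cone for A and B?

|A|·|B| = 5·6 = 30;  |P| = 30
Check the pairing map k ↦ (π_A(k), π_B(k)):
  0 : (3,1)
  1 : (0,5)
  2 : (2,1)
  3 : (2,2)
  4 : (3,5)
  5 : (4,4)
  6 : (2,3)
  7 : (1,3)
  8 : (2,0)
  9 : (1,1)
  10 : (2,5)
  11 : (3,0)
  12 : (0,2)
  13 : (4,5)
  14 : (4,0)
  15 : (3,3)
  16 : (2,4)
  17 : (4,3)
  18 : (4,2)
  19 : (0,1)
  20 : (1,4)
  21 : (0,0)
  22 : (4,1)
  23 : (1,5)
  24 : (0,4)
  25 : (3,2)
  26 : (1,2)
  27 : (3,4)
  28 : (1,0)
  29 : (0,3)
distinct pairs in image: 30 / 30 needed
  → bijection onto A×B; projections well-typed.

Answer: VALID PRODUCT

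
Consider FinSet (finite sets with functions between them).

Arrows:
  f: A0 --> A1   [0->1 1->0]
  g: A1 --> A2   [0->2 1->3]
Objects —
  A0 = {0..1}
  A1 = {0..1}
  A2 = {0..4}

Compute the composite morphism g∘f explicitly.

  0 f-->1 g-->3
  1 f-->0 g-->2
result: [0->3 1->2]

Answer: [0->3 1->2]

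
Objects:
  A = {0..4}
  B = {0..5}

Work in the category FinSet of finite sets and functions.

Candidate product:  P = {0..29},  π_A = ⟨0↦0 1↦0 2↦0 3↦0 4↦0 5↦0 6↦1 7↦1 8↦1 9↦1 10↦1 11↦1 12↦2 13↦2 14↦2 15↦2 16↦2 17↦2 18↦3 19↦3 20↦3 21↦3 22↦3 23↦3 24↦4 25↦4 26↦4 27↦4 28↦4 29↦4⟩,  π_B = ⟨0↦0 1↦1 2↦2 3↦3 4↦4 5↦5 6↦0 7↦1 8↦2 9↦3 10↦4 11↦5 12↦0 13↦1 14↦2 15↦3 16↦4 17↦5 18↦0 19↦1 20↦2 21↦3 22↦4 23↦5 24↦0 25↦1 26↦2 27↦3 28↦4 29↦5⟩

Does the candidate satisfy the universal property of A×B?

Answer: VALID PRODUCT

Work:
|A|·|B| = 5·6 = 30;  |P| = 30
Check the pairing map k ↦ (π_A(k), π_B(k)):
  0 ↦ (0,0)
  1 ↦ (0,1)
  2 ↦ (0,2)
  3 ↦ (0,3)
  4 ↦ (0,4)
  5 ↦ (0,5)
  6 ↦ (1,0)
  7 ↦ (1,1)
  8 ↦ (1,2)
  9 ↦ (1,3)
  10 ↦ (1,4)
  11 ↦ (1,5)
  12 ↦ (2,0)
  13 ↦ (2,1)
  14 ↦ (2,2)
  15 ↦ (2,3)
  16 ↦ (2,4)
  17 ↦ (2,5)
  18 ↦ (3,0)
  19 ↦ (3,1)
  20 ↦ (3,2)
  21 ↦ (3,3)
  22 ↦ (3,4)
  23 ↦ (3,5)
  24 ↦ (4,0)
  25 ↦ (4,1)
  26 ↦ (4,2)
  27 ↦ (4,3)
  28 ↦ (4,4)
  29 ↦ (4,5)
distinct pairs in image: 30 / 30 needed
  → bijection onto A×B; projections well-typed.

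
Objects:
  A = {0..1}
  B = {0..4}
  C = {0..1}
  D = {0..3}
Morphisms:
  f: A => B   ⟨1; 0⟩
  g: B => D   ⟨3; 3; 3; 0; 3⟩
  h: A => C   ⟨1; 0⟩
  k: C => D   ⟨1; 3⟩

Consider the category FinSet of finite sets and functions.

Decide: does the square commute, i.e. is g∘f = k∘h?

Answer: DOES NOT COMMUTE

Trace:
Along f;g (path 1):
  0 f=>1 g=>3
  1 f=>0 g=>3
  ⟦path⟧₁ = ⟨3; 3⟩
Along h;k (path 2):
  0 h=>1 k=>3
  1 h=>0 k=>1
  ⟦path⟧₂ = ⟨3; 1⟩
Equal? distinct morphisms ✗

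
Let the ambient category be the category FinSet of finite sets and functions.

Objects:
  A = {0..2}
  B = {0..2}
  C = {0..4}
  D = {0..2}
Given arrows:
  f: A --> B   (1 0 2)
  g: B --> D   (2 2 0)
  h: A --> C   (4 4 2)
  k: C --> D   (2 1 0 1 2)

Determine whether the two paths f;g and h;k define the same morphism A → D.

Path 1 = f;g:
  0 f-->1 g-->2
  1 f-->0 g-->2
  2 f-->2 g-->0
  ⟦path⟧₁ = (2 2 0)
Path 2 = h;k:
  0 h-->4 k-->2
  1 h-->4 k-->2
  2 h-->2 k-->0
  ⟦path⟧₂ = (2 2 0)
Equal? YES — commutes

Answer: COMMUTES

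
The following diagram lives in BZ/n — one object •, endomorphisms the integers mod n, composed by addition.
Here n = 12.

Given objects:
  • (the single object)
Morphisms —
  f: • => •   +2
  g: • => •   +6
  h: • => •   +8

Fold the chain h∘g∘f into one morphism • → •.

  0 +2≡2 +6≡8 +8≡4  (mod 12)
result: +4

Answer: +4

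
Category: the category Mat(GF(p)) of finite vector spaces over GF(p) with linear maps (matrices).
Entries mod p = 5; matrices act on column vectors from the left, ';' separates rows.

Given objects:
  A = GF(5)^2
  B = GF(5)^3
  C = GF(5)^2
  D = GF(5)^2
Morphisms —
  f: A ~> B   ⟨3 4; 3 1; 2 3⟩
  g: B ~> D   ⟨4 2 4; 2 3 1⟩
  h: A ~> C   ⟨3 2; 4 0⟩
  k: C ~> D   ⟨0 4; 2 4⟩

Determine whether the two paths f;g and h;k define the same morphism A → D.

Answer: COMMUTES

Work:
1) trace f;g:
  e0=[1,0] f~>[3,3,2] g~>[1,2]
  e1=[0,1] f~>[4,1,3] g~>[0,4]
  result₁ = ⟨1 0; 2 4⟩
2) trace h;k:
  e0=[1,0] h~>[3,4] k~>[1,2]
  e1=[0,1] h~>[2,0] k~>[0,4]
  result₂ = ⟨1 0; 2 4⟩
Equal? equal; square commutes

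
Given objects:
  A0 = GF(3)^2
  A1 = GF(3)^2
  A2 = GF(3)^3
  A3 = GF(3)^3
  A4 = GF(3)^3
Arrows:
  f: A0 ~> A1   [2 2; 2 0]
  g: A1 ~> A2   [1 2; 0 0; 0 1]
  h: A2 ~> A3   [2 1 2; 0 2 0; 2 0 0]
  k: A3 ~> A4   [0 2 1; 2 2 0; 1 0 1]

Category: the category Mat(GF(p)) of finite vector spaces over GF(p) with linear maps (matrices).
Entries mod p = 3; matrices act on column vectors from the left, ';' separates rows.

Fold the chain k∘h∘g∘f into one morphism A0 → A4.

Answer: [0 1; 2 2; 1 2]

Work:
  e0=⟨1,0⟩ f~>⟨2,2⟩ g~>⟨0,0,2⟩ h~>⟨1,0,0⟩ k~>⟨0,2,1⟩
  e1=⟨0,1⟩ f~>⟨2,0⟩ g~>⟨2,0,0⟩ h~>⟨1,0,1⟩ k~>⟨1,2,2⟩
⟦path⟧: [0 1; 2 2; 1 2]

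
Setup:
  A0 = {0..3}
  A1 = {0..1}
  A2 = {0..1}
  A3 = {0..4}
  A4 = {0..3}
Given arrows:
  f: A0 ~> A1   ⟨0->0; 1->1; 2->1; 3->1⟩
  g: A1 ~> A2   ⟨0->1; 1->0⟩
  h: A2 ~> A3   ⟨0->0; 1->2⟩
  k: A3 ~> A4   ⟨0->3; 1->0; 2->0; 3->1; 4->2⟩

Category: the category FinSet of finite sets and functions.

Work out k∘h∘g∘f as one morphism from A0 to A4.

  0 f~>0 g~>1 h~>2 k~>0
  1 f~>1 g~>0 h~>0 k~>3
  2 f~>1 g~>0 h~>0 k~>3
  3 f~>1 g~>0 h~>0 k~>3
composite: ⟨0->0; 1->3; 2->3; 3->3⟩

Answer: ⟨0->0; 1->3; 2->3; 3->3⟩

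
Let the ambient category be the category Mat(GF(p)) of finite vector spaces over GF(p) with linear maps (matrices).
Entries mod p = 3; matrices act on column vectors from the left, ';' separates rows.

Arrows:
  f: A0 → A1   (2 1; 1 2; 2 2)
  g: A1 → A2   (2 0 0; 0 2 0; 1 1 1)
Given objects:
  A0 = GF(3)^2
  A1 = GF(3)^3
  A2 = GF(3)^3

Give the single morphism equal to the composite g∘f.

Answer: (1 2; 2 1; 2 2)

Work:
  e0=⟨1,0⟩ f→⟨2,1,2⟩ g→⟨1,2,2⟩
  e1=⟨0,1⟩ f→⟨1,2,2⟩ g→⟨2,1,2⟩
composite: (1 2; 2 1; 2 2)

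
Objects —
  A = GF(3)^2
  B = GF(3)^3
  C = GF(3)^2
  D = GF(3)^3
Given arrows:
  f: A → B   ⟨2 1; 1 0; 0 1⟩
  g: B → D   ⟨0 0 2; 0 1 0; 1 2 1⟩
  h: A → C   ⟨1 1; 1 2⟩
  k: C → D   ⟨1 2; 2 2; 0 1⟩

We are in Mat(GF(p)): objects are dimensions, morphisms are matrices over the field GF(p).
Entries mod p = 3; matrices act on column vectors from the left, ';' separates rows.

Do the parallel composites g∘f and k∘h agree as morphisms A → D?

Answer: COMMUTES

Trace:
Along f;g (path 1):
  e0=[1,0] f→[2,1,0] g→[0,1,1]
  e1=[0,1] f→[1,0,1] g→[2,0,2]
  ⟦path⟧₁ = ⟨0 2; 1 0; 1 2⟩
Along h;k (path 2):
  e0=[1,0] h→[1,1] k→[0,1,1]
  e1=[0,1] h→[1,2] k→[2,0,2]
  ⟦path⟧₂ = ⟨0 2; 1 0; 1 2⟩
Equal? YES — commutes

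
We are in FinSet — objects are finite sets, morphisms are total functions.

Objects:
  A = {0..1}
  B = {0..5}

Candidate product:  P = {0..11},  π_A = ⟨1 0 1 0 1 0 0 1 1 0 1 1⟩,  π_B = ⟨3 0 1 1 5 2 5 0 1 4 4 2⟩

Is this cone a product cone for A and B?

|A|·|B| = 2·6 = 12;  |P| = 12
Check the pairing map k ↦ (π_A(k), π_B(k)):
  0 -> (1,3)
  1 -> (0,0)
  2 -> (1,1)
  3 -> (0,1)
  4 -> (1,5)
  5 -> (0,2)
  6 -> (0,5)
  7 -> (1,0)
  8 -> (1,1)  ✗ repeats pair of k=2
  9 -> (0,4)
  10 -> (1,4)
  11 -> (1,2)
distinct pairs in image: 11 / 12 needed
  → (1,1) hit at k=2 and k=8

Answer: NOT A VALID PRODUCT — duplicate pair at indices 8,2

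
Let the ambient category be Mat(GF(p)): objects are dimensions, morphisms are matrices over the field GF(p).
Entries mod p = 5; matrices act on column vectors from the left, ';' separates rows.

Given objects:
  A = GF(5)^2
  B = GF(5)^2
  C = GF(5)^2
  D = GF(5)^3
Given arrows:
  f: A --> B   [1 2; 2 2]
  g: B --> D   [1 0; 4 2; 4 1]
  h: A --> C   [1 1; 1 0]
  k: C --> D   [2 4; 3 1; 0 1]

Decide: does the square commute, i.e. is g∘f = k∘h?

Answer: DOES NOT COMMUTE

Derivation:
Path 1 = f;g:
  e0=[1,0] f-->[1,2] g-->[1,3,1]
  e1=[0,1] f-->[2,2] g-->[2,2,0]
  composite₁ = [1 2; 3 2; 1 0]
Path 2 = h;k:
  e0=[1,0] h-->[1,1] k-->[1,4,1]
  e1=[0,1] h-->[1,0] k-->[2,3,0]
  composite₂ = [1 2; 4 3; 1 0]
Equal? NO — does not commute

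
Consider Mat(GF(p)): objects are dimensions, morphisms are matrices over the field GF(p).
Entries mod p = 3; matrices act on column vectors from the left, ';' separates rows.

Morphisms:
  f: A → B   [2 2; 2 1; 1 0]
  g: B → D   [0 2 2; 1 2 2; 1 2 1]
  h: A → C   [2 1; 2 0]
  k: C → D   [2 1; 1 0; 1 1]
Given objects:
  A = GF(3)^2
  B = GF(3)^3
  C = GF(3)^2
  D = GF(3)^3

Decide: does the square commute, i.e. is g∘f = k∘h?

Answer: COMMUTES

Derivation:
1) trace f;g:
  e0=(1,0) f→(2,2,1) g→(0,2,1)
  e1=(0,1) f→(2,1,0) g→(2,1,1)
  result₁ = [0 2; 2 1; 1 1]
2) trace h;k:
  e0=(1,0) h→(2,2) k→(0,2,1)
  e1=(0,1) h→(1,0) k→(2,1,1)
  result₂ = [0 2; 2 1; 1 1]
Equal? equal; square commutes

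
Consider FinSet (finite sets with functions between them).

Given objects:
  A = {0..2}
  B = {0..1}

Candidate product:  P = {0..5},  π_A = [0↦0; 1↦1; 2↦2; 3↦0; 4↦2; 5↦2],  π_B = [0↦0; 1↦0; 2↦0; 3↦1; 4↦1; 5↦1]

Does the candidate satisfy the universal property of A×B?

Answer: NOT A VALID PRODUCT — duplicate pair at indices 5,4

Work:
|A|·|B| = 3·2 = 6;  |P| = 6
Check the pairing map k ↦ (π_A(k), π_B(k)):
  0 ↦ (0,0)
  1 ↦ (1,0)
  2 ↦ (2,0)
  3 ↦ (0,1)
  4 ↦ (2,1)
  5 ↦ (2,1)  ✗ repeats pair of k=4
distinct pairs in image: 5 / 6 needed
  → (2,1) hit at k=4 and k=5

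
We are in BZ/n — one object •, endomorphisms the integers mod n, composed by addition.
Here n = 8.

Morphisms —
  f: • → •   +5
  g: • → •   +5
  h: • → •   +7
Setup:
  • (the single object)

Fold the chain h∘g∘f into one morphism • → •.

  0 +5≡5 +5≡2 +7≡1  (mod 8)
composite: +1

Answer: +1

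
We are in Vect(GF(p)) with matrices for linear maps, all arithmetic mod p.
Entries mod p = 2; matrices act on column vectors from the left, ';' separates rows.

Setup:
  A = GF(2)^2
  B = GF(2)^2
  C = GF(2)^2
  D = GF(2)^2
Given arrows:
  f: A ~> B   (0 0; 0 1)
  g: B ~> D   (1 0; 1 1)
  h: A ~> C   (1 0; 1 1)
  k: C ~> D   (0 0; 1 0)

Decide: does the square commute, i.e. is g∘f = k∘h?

Path 1 = f;g:
  e0=⟨1,0⟩ f~>⟨0,0⟩ g~>⟨0,0⟩
  e1=⟨0,1⟩ f~>⟨0,1⟩ g~>⟨0,1⟩
  ⟦path⟧₁ = (0 0; 0 1)
Path 2 = h;k:
  e0=⟨1,0⟩ h~>⟨1,1⟩ k~>⟨0,1⟩
  e1=⟨0,1⟩ h~>⟨0,1⟩ k~>⟨0,0⟩
  ⟦path⟧₂ = (0 0; 1 0)
Equal? differ; not commutative

Answer: DOES NOT COMMUTE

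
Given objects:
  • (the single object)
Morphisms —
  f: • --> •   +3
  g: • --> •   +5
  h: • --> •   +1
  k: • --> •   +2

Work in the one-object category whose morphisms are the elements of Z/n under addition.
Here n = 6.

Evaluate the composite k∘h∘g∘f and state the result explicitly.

  0 +3≡3 +5≡2 +1≡3 +2≡5  (mod 6)
result: +5

Answer: +5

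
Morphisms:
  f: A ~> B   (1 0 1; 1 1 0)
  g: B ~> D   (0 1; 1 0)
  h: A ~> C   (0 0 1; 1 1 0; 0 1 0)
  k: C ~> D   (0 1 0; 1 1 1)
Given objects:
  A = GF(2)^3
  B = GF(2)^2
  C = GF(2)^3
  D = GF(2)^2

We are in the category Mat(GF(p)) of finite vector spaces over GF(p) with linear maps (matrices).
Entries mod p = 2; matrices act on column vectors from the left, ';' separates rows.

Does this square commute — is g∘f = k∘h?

Along f;g (path 1):
  e0=[1,0,0] f~>[1,1] g~>[1,1]
  e1=[0,1,0] f~>[0,1] g~>[1,0]
  e2=[0,0,1] f~>[1,0] g~>[0,1]
  composite₁ = (1 1 0; 1 0 1)
Along h;k (path 2):
  e0=[1,0,0] h~>[0,1,0] k~>[1,1]
  e1=[0,1,0] h~>[0,1,1] k~>[1,0]
  e2=[0,0,1] h~>[1,0,0] k~>[0,1]
  composite₂ = (1 1 0; 1 0 1)
Equal? same morphism ✓

Answer: COMMUTES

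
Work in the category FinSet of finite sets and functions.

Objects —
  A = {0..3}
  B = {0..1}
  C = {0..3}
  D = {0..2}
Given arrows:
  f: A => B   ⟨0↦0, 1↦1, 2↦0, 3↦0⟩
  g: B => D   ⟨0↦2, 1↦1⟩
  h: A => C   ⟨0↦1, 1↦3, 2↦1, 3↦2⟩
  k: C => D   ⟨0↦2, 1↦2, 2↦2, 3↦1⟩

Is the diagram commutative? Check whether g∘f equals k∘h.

Answer: COMMUTES

Derivation:
Along f;g (path 1):
  0 f=>0 g=>2
  1 f=>1 g=>1
  2 f=>0 g=>2
  3 f=>0 g=>2
  composite₁ = ⟨0↦2, 1↦1, 2↦2, 3↦2⟩
Along h;k (path 2):
  0 h=>1 k=>2
  1 h=>3 k=>1
  2 h=>1 k=>2
  3 h=>2 k=>2
  composite₂ = ⟨0↦2, 1↦1, 2↦2, 3↦2⟩
Equal? equal; square commutes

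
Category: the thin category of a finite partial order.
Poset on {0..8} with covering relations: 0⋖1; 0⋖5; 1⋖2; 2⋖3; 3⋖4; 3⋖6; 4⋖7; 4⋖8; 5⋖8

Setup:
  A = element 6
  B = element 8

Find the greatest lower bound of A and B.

Answer: A∧B = 3

Derivation:
Common predecessors of 6,8: {0,1,2,3}
  0 ≤ 3
  1 ≤ 3
  2 ≤ 3
  3 ≤ 3
glb = 3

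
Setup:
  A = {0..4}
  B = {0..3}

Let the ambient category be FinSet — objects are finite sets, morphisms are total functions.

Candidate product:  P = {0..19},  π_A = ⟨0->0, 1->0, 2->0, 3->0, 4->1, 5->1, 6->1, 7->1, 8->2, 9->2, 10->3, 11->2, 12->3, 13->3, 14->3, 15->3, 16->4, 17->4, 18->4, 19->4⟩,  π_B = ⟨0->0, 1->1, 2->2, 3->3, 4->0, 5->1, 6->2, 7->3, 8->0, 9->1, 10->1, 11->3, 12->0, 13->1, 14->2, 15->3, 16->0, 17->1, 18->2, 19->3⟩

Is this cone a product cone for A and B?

Answer: NOT A VALID PRODUCT — duplicate pair at indices 13,10

Trace:
|A|·|B| = 5·4 = 20;  |P| = 20
Check the pairing map k ↦ (π_A(k), π_B(k)):
  0 -> (0,0)
  1 -> (0,1)
  2 -> (0,2)
  3 -> (0,3)
  4 -> (1,0)
  5 -> (1,1)
  6 -> (1,2)
  7 -> (1,3)
  8 -> (2,0)
  9 -> (2,1)
  10 -> (3,1)
  11 -> (2,3)
  12 -> (3,0)
  13 -> (3,1)  ✗ repeats pair of k=10
  14 -> (3,2)
  15 -> (3,3)
  16 -> (4,0)
  17 -> (4,1)
  18 -> (4,2)
  19 -> (4,3)
distinct pairs in image: 19 / 20 needed
  → (3,1) hit at k=10 and k=13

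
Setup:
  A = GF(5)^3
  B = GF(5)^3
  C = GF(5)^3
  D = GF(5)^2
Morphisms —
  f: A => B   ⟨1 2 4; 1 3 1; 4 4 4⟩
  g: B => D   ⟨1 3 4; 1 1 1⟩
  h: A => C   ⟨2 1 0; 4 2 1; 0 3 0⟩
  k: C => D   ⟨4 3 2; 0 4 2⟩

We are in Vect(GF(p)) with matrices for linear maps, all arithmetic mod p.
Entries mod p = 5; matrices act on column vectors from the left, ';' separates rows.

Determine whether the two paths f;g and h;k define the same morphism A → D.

1) trace f;g:
  e0=⟨1,0,0⟩ f=>⟨1,1,4⟩ g=>⟨0,1⟩
  e1=⟨0,1,0⟩ f=>⟨2,3,4⟩ g=>⟨2,4⟩
  e2=⟨0,0,1⟩ f=>⟨4,1,4⟩ g=>⟨3,4⟩
  result₁ = ⟨0 2 3; 1 4 4⟩
2) trace h;k:
  e0=⟨1,0,0⟩ h=>⟨2,4,0⟩ k=>⟨0,1⟩
  e1=⟨0,1,0⟩ h=>⟨1,2,3⟩ k=>⟨1,4⟩
  e2=⟨0,0,1⟩ h=>⟨0,1,0⟩ k=>⟨3,4⟩
  result₂ = ⟨0 1 3; 1 4 4⟩
Equal? NO — does not commute

Answer: DOES NOT COMMUTE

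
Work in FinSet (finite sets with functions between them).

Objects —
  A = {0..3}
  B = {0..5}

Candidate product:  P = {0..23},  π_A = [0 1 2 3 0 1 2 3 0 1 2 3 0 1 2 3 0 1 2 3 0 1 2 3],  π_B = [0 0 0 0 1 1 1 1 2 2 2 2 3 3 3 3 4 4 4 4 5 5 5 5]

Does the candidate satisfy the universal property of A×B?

Answer: VALID PRODUCT

Trace:
|A|·|B| = 4·6 = 24;  |P| = 24
Check the pairing map k ↦ (π_A(k), π_B(k)):
  0 ↦ (0,0)
  1 ↦ (1,0)
  2 ↦ (2,0)
  3 ↦ (3,0)
  4 ↦ (0,1)
  5 ↦ (1,1)
  6 ↦ (2,1)
  7 ↦ (3,1)
  8 ↦ (0,2)
  9 ↦ (1,2)
  10 ↦ (2,2)
  11 ↦ (3,2)
  12 ↦ (0,3)
  13 ↦ (1,3)
  14 ↦ (2,3)
  15 ↦ (3,3)
  16 ↦ (0,4)
  17 ↦ (1,4)
  18 ↦ (2,4)
  19 ↦ (3,4)
  20 ↦ (0,5)
  21 ↦ (1,5)
  22 ↦ (2,5)
  23 ↦ (3,5)
distinct pairs in image: 24 / 24 needed
  → bijection onto A×B; projections well-typed.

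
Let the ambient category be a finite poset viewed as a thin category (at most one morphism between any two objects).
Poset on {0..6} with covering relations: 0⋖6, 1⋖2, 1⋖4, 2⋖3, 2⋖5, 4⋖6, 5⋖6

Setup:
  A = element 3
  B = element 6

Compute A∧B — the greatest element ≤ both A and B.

Answer: A∧B = 2

Work:
Common predecessors of 3,6: {1,2}
  1 <= 2
  2 <= 2
glb = 2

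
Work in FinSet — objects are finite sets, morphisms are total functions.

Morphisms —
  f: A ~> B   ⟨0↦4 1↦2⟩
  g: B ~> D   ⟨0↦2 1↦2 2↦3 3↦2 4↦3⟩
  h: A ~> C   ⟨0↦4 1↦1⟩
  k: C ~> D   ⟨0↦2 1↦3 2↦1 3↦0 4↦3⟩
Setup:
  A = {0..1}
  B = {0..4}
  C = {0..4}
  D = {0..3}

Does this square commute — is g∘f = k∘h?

Answer: COMMUTES

Derivation:
1) trace f;g:
  0 f~>4 g~>3
  1 f~>2 g~>3
  result₁ = ⟨0↦3 1↦3⟩
2) trace h;k:
  0 h~>4 k~>3
  1 h~>1 k~>3
  result₂ = ⟨0↦3 1↦3⟩
Equal? YES — commutes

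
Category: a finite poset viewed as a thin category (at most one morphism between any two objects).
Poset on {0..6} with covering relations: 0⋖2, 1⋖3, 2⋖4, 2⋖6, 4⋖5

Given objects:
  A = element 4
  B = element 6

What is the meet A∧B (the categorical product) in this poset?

Answer: A∧B = 2

Work:
Lower bounds of A=4 and B=6: {0,2}
  0 <= 2
  2 <= 2
glb = 2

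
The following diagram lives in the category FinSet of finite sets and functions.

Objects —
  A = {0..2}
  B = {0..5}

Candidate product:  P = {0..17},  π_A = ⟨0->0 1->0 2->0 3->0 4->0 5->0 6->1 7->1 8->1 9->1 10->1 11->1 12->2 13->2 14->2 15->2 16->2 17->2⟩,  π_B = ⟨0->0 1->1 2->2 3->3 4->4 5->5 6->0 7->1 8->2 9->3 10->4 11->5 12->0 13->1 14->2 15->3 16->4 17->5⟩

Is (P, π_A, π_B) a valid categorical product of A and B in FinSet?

|A|·|B| = 3·6 = 18;  |P| = 18
Check the pairing map k ↦ (π_A(k), π_B(k)):
  0 -> (0,0)
  1 -> (0,1)
  2 -> (0,2)
  3 -> (0,3)
  4 -> (0,4)
  5 -> (0,5)
  6 -> (1,0)
  7 -> (1,1)
  8 -> (1,2)
  9 -> (1,3)
  10 -> (1,4)
  11 -> (1,5)
  12 -> (2,0)
  13 -> (2,1)
  14 -> (2,2)
  15 -> (2,3)
  16 -> (2,4)
  17 -> (2,5)
distinct pairs in image: 18 / 18 needed
  → bijection onto A×B; projections well-typed.

Answer: VALID PRODUCT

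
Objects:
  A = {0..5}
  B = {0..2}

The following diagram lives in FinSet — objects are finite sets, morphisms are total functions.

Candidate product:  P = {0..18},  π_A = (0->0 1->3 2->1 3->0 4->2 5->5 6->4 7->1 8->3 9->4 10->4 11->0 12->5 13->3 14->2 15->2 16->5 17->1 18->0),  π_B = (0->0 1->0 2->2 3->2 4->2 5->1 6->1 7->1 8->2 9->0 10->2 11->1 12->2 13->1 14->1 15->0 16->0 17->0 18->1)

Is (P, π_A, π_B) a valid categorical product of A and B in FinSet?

|A|·|B| = 6·3 = 18;  |P| = 19
  → cardinalities differ; no bijection possible.

Answer: NOT A VALID PRODUCT — |P|=19 ≠ |A|·|B|=18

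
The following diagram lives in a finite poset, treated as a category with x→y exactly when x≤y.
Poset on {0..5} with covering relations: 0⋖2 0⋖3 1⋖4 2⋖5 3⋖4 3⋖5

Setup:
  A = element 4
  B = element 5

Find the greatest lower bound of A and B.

Lower bounds of A=4 and B=5: {0,3}
  0 ⊑ 3
  3 ⊑ 3
glb = 3

Answer: A∧B = 3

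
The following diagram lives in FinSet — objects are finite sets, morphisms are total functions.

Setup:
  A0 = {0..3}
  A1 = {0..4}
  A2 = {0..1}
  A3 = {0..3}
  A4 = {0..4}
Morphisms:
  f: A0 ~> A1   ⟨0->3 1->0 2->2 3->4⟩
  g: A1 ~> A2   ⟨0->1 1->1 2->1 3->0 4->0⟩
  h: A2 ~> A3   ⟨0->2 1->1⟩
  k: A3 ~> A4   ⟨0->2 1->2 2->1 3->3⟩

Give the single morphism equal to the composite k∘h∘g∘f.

  0 f~>3 g~>0 h~>2 k~>1
  1 f~>0 g~>1 h~>1 k~>2
  2 f~>2 g~>1 h~>1 k~>2
  3 f~>4 g~>0 h~>2 k~>1
result: ⟨0->1 1->2 2->2 3->1⟩

Answer: ⟨0->1 1->2 2->2 3->1⟩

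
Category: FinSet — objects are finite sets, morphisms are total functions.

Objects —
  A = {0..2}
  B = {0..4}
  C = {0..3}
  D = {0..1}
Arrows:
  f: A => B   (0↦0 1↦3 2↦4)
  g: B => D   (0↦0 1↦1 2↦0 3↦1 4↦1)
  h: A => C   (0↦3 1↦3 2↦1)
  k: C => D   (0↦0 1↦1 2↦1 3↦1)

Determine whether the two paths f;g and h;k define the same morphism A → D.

Answer: DOES NOT COMMUTE

Work:
Path 1 = f;g:
  0 f=>0 g=>0
  1 f=>3 g=>1
  2 f=>4 g=>1
  composite₁ = (0↦0 1↦1 2↦1)
Path 2 = h;k:
  0 h=>3 k=>1
  1 h=>3 k=>1
  2 h=>1 k=>1
  composite₂ = (0↦1 1↦1 2↦1)
Equal? distinct morphisms ✗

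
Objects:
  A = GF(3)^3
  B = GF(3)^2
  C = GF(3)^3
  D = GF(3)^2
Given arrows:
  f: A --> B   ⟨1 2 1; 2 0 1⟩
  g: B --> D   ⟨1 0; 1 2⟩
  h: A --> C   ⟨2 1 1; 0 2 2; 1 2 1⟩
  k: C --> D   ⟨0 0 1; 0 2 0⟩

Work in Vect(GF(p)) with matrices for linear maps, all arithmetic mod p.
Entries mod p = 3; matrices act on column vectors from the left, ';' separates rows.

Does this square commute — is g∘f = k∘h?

Answer: DOES NOT COMMUTE

Work:
1) trace f;g:
  e0=[1,0,0] f-->[1,2] g-->[1,2]
  e1=[0,1,0] f-->[2,0] g-->[2,2]
  e2=[0,0,1] f-->[1,1] g-->[1,0]
  ⟦path⟧₁ = ⟨1 2 1; 2 2 0⟩
2) trace h;k:
  e0=[1,0,0] h-->[2,0,1] k-->[1,0]
  e1=[0,1,0] h-->[1,2,2] k-->[2,1]
  e2=[0,0,1] h-->[1,2,1] k-->[1,1]
  ⟦path⟧₂ = ⟨1 2 1; 0 1 1⟩
Equal? distinct morphisms ✗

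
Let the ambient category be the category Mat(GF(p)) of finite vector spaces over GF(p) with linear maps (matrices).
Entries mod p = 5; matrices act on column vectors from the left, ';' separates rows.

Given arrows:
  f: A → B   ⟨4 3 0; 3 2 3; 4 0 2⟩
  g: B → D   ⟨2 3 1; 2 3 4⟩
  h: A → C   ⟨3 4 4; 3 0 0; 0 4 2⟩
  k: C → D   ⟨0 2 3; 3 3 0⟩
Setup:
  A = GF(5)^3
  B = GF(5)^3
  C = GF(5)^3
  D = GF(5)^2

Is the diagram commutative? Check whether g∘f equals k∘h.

Answer: COMMUTES

Derivation:
Along f;g (path 1):
  e0=[1,0,0] f→[4,3,4] g→[1,3]
  e1=[0,1,0] f→[3,2,0] g→[2,2]
  e2=[0,0,1] f→[0,3,2] g→[1,2]
  ⟦path⟧₁ = ⟨1 2 1; 3 2 2⟩
Along h;k (path 2):
  e0=[1,0,0] h→[3,3,0] k→[1,3]
  e1=[0,1,0] h→[4,0,4] k→[2,2]
  e2=[0,0,1] h→[4,0,2] k→[1,2]
  ⟦path⟧₂ = ⟨1 2 1; 3 2 2⟩
Equal? same morphism ✓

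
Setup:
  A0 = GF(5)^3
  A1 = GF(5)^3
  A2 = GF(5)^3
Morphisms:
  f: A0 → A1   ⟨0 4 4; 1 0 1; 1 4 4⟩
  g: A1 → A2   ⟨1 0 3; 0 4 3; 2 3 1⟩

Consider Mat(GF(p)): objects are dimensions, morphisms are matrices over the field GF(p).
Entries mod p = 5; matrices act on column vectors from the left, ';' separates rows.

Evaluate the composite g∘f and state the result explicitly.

  e0=⟨1,0,0⟩ f→⟨0,1,1⟩ g→⟨3,2,4⟩
  e1=⟨0,1,0⟩ f→⟨4,0,4⟩ g→⟨1,2,2⟩
  e2=⟨0,0,1⟩ f→⟨4,1,4⟩ g→⟨1,1,0⟩
result: ⟨3 1 1; 2 2 1; 4 2 0⟩

Answer: ⟨3 1 1; 2 2 1; 4 2 0⟩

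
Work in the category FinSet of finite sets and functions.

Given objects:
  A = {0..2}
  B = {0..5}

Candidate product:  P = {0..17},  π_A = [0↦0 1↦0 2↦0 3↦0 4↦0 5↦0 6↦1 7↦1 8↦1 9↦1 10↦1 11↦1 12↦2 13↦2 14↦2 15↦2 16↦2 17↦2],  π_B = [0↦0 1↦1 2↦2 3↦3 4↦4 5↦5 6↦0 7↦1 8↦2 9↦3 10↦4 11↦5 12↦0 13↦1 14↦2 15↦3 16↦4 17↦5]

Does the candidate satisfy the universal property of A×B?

|A|·|B| = 3·6 = 18;  |P| = 18
Check the pairing map k ↦ (π_A(k), π_B(k)):
  0 ↦ (0,0)
  1 ↦ (0,1)
  2 ↦ (0,2)
  3 ↦ (0,3)
  4 ↦ (0,4)
  5 ↦ (0,5)
  6 ↦ (1,0)
  7 ↦ (1,1)
  8 ↦ (1,2)
  9 ↦ (1,3)
  10 ↦ (1,4)
  11 ↦ (1,5)
  12 ↦ (2,0)
  13 ↦ (2,1)
  14 ↦ (2,2)
  15 ↦ (2,3)
  16 ↦ (2,4)
  17 ↦ (2,5)
distinct pairs in image: 18 / 18 needed
  → bijection onto A×B; projections well-typed.

Answer: VALID PRODUCT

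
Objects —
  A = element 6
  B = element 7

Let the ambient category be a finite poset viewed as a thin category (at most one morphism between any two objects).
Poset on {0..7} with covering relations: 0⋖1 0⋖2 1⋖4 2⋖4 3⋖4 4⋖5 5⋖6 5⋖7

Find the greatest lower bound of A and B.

Answer: A∧B = 5

Work:
Common predecessors of 6,7: {0,1,2,3,4,5}
  0 ≤ 5
  1 ≤ 5
  2 ≤ 5
  3 ≤ 5
  4 ≤ 5
  5 ≤ 5
glb = 5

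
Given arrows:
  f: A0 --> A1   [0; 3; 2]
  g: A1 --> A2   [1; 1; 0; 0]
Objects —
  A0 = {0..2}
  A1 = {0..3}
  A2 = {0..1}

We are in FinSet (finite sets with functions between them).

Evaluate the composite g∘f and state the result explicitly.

Answer: [1; 0; 0]

Work:
  0 f-->0 g-->1
  1 f-->3 g-->0
  2 f-->2 g-->0
composite: [1; 0; 0]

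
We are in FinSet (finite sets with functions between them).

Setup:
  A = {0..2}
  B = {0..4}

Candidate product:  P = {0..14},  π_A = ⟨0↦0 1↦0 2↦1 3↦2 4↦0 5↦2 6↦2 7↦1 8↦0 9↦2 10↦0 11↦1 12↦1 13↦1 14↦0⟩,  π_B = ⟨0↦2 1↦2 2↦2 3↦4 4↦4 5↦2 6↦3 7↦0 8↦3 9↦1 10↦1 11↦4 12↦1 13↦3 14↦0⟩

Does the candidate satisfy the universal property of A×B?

|A|·|B| = 3·5 = 15;  |P| = 15
Check the pairing map k ↦ (π_A(k), π_B(k)):
  0 ↦ (0,2)
  1 ↦ (0,2)  ✗ repeats pair of k=0
  2 ↦ (1,2)
  3 ↦ (2,4)
  4 ↦ (0,4)
  5 ↦ (2,2)
  6 ↦ (2,3)
  7 ↦ (1,0)
  8 ↦ (0,3)
  9 ↦ (2,1)
  10 ↦ (0,1)
  11 ↦ (1,4)
  12 ↦ (1,1)
  13 ↦ (1,3)
  14 ↦ (0,0)
distinct pairs in image: 14 / 15 needed
  → (0,2) hit at k=0 and k=1

Answer: NOT A VALID PRODUCT — duplicate pair at indices 0,1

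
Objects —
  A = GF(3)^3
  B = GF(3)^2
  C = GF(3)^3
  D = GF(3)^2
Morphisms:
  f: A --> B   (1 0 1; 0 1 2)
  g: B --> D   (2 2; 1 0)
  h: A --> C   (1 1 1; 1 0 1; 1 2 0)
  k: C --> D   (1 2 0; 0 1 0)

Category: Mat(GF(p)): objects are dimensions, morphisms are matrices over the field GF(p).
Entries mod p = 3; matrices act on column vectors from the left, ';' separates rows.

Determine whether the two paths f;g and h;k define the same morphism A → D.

Answer: DOES NOT COMMUTE

Trace:
1) trace f;g:
  e0=⟨1,0,0⟩ f-->⟨1,0⟩ g-->⟨2,1⟩
  e1=⟨0,1,0⟩ f-->⟨0,1⟩ g-->⟨2,0⟩
  e2=⟨0,0,1⟩ f-->⟨1,2⟩ g-->⟨0,1⟩
  result₁ = (2 2 0; 1 0 1)
2) trace h;k:
  e0=⟨1,0,0⟩ h-->⟨1,1,1⟩ k-->⟨0,1⟩
  e1=⟨0,1,0⟩ h-->⟨1,0,2⟩ k-->⟨1,0⟩
  e2=⟨0,0,1⟩ h-->⟨1,1,0⟩ k-->⟨0,1⟩
  result₂ = (0 1 0; 1 0 1)
Equal? distinct morphisms ✗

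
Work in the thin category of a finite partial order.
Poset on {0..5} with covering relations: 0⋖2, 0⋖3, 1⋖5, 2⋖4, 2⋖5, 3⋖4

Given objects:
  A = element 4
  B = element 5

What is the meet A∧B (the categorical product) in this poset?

Answer: A∧B = 2

Work:
{x : x<=A ∧ x<=B} = {0,2}  (A=4, B=5)
  0 <= 2
  2 <= 2
glb = 2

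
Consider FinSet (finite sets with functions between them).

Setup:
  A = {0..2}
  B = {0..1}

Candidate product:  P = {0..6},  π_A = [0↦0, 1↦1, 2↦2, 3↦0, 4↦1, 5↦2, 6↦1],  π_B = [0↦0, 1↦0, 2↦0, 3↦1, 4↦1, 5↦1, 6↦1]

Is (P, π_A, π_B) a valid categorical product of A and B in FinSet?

|A|·|B| = 3·2 = 6;  |P| = 7
  → cardinalities differ; no bijection possible.

Answer: NOT A VALID PRODUCT — |P|=7 ≠ |A|·|B|=6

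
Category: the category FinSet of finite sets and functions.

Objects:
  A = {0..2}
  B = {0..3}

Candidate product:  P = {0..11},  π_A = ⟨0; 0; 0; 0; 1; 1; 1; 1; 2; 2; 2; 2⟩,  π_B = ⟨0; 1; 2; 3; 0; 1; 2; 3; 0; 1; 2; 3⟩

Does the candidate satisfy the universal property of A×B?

|A|·|B| = 3·4 = 12;  |P| = 12
Check the pairing map k ↦ (π_A(k), π_B(k)):
  0 : (0,0)
  1 : (0,1)
  2 : (0,2)
  3 : (0,3)
  4 : (1,0)
  5 : (1,1)
  6 : (1,2)
  7 : (1,3)
  8 : (2,0)
  9 : (2,1)
  10 : (2,2)
  11 : (2,3)
distinct pairs in image: 12 / 12 needed
  → bijection onto A×B; projections well-typed.

Answer: VALID PRODUCT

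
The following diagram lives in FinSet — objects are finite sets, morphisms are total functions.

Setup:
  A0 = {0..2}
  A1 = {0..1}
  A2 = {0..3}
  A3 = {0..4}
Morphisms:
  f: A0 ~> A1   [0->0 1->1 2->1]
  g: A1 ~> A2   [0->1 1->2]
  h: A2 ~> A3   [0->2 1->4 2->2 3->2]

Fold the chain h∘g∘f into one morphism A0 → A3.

  0 f~>0 g~>1 h~>4
  1 f~>1 g~>2 h~>2
  2 f~>1 g~>2 h~>2
composite: [0->4 1->2 2->2]

Answer: [0->4 1->2 2->2]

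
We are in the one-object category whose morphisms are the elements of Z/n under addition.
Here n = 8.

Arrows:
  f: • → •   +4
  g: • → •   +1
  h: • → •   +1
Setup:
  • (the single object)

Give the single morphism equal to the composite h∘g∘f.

Answer: +6

Derivation:
  0 +4≡4 +1≡5 +1≡6  (mod 8)
result: +6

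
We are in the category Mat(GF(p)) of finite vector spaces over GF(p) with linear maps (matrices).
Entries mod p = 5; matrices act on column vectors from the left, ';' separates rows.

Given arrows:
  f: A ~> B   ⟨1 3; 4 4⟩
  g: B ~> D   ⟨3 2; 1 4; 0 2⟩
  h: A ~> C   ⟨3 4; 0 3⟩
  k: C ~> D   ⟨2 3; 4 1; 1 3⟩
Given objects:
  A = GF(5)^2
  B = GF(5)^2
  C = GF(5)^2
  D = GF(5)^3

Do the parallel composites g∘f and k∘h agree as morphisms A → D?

Path 1 = f;g:
  e0=[1,0] f~>[1,4] g~>[1,2,3]
  e1=[0,1] f~>[3,4] g~>[2,4,3]
  composite₁ = ⟨1 2; 2 4; 3 3⟩
Path 2 = h;k:
  e0=[1,0] h~>[3,0] k~>[1,2,3]
  e1=[0,1] h~>[4,3] k~>[2,4,3]
  composite₂ = ⟨1 2; 2 4; 3 3⟩
Equal? YES — commutes

Answer: COMMUTES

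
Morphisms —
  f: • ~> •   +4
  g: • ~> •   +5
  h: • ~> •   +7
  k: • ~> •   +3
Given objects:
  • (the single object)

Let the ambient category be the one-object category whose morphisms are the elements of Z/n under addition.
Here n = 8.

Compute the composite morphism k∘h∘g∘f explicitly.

  0 +4≡4 +5≡1 +7≡0 +3≡3  (mod 8)
result: +3

Answer: +3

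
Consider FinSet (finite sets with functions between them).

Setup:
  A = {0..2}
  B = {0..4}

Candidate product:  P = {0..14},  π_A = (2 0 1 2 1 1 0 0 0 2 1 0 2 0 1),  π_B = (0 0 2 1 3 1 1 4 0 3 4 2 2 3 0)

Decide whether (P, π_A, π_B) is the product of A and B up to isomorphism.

Answer: NOT A VALID PRODUCT — duplicate pair at indices 1,8

Trace:
|A|·|B| = 3·5 = 15;  |P| = 15
Check the pairing map k ↦ (π_A(k), π_B(k)):
  0 : (2,0)
  1 : (0,0)
  2 : (1,2)
  3 : (2,1)
  4 : (1,3)
  5 : (1,1)
  6 : (0,1)
  7 : (0,4)
  8 : (0,0)  ✗ repeats pair of k=1
  9 : (2,3)
  10 : (1,4)
  11 : (0,2)
  12 : (2,2)
  13 : (0,3)
  14 : (1,0)
distinct pairs in image: 14 / 15 needed
  → (0,0) hit at k=1 and k=8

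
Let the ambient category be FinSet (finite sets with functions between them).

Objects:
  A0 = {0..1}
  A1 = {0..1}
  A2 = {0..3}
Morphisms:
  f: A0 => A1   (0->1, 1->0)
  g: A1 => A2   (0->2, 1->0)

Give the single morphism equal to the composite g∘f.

Answer: (0->0, 1->2)

Work:
  0 f=>1 g=>0
  1 f=>0 g=>2
⟦path⟧: (0->0, 1->2)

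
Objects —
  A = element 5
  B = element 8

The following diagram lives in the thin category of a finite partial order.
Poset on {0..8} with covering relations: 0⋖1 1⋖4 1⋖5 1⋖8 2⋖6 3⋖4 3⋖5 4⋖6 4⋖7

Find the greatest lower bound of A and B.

Lower bounds of A=5 and B=8: {0,1}
  0 <= 1
  1 <= 1
glb = 1

Answer: A∧B = 1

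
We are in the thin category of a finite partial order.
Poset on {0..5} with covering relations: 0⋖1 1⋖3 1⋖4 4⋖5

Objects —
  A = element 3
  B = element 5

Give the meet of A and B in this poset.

{x : x⊑A ∧ x⊑B} = {0,1}  (A=3, B=5)
  0 ⊑ 1
  1 ⊑ 1
glb = 1

Answer: A∧B = 1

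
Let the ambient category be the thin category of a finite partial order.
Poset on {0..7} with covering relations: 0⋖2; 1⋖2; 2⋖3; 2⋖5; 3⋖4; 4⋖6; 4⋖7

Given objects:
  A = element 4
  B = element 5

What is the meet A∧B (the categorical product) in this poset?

Answer: A∧B = 2

Work:
{x : x≤A ∧ x≤B} = {0,1,2}  (A=4, B=5)
  0 ≤ 2
  1 ≤ 2
  2 ≤ 2
glb = 2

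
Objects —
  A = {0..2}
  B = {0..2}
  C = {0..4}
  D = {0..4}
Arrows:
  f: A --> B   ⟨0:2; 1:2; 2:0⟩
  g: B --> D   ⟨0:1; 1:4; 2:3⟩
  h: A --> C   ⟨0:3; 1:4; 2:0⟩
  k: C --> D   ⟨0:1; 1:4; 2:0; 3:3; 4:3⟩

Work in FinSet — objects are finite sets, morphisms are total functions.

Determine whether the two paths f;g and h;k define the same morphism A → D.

1) trace f;g:
  0 f-->2 g-->3
  1 f-->2 g-->3
  2 f-->0 g-->1
  composite₁ = ⟨0:3; 1:3; 2:1⟩
2) trace h;k:
  0 h-->3 k-->3
  1 h-->4 k-->3
  2 h-->0 k-->1
  composite₂ = ⟨0:3; 1:3; 2:1⟩
Equal? YES — commutes

Answer: COMMUTES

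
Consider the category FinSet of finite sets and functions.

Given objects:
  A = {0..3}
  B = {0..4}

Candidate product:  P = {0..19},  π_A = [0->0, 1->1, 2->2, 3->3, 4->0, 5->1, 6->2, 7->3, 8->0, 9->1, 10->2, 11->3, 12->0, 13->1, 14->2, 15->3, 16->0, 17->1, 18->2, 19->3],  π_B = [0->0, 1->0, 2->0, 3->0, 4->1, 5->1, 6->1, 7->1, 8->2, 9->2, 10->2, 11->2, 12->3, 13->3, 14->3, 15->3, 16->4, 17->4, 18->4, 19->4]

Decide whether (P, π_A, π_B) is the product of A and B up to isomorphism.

Answer: VALID PRODUCT

Work:
|A|·|B| = 4·5 = 20;  |P| = 20
Check the pairing map k ↦ (π_A(k), π_B(k)):
  0 -> (0,0)
  1 -> (1,0)
  2 -> (2,0)
  3 -> (3,0)
  4 -> (0,1)
  5 -> (1,1)
  6 -> (2,1)
  7 -> (3,1)
  8 -> (0,2)
  9 -> (1,2)
  10 -> (2,2)
  11 -> (3,2)
  12 -> (0,3)
  13 -> (1,3)
  14 -> (2,3)
  15 -> (3,3)
  16 -> (0,4)
  17 -> (1,4)
  18 -> (2,4)
  19 -> (3,4)
distinct pairs in image: 20 / 20 needed
  → bijection onto A×B; projections well-typed.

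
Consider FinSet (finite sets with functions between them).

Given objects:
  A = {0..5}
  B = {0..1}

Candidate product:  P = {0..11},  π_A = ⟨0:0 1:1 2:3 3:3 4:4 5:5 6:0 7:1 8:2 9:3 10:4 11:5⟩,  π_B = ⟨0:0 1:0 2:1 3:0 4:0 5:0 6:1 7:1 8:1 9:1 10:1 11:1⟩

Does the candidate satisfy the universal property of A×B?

Answer: NOT A VALID PRODUCT — duplicate pair at indices 9,2

Work:
|A|·|B| = 6·2 = 12;  |P| = 12
Check the pairing map k ↦ (π_A(k), π_B(k)):
  0 : (0,0)
  1 : (1,0)
  2 : (3,1)
  3 : (3,0)
  4 : (4,0)
  5 : (5,0)
  6 : (0,1)
  7 : (1,1)
  8 : (2,1)
  9 : (3,1)  ✗ repeats pair of k=2
  10 : (4,1)
  11 : (5,1)
distinct pairs in image: 11 / 12 needed
  → (3,1) hit at k=2 and k=9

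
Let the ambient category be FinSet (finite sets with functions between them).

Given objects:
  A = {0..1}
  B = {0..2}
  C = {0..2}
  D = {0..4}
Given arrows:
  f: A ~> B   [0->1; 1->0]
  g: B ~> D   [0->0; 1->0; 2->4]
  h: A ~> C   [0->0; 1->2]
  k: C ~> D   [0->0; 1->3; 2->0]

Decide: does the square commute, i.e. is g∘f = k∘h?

Path 1 = f;g:
  0 f~>1 g~>0
  1 f~>0 g~>0
  result₁ = [0->0; 1->0]
Path 2 = h;k:
  0 h~>0 k~>0
  1 h~>2 k~>0
  result₂ = [0->0; 1->0]
Equal? equal; square commutes

Answer: COMMUTES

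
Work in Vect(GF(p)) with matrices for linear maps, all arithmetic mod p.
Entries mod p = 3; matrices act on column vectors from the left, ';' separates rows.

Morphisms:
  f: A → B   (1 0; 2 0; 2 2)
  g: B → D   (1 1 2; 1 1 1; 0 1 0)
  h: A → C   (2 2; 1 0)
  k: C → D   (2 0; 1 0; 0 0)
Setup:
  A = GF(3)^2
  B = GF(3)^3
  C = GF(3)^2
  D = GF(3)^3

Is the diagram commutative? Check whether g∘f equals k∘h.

Answer: DOES NOT COMMUTE

Trace:
1) trace f;g:
  e0=⟨1,0⟩ f→⟨1,2,2⟩ g→⟨1,2,2⟩
  e1=⟨0,1⟩ f→⟨0,0,2⟩ g→⟨1,2,0⟩
  composite₁ = (1 1; 2 2; 2 0)
2) trace h;k:
  e0=⟨1,0⟩ h→⟨2,1⟩ k→⟨1,2,0⟩
  e1=⟨0,1⟩ h→⟨2,0⟩ k→⟨1,2,0⟩
  composite₂ = (1 1; 2 2; 0 0)
Equal? distinct morphisms ✗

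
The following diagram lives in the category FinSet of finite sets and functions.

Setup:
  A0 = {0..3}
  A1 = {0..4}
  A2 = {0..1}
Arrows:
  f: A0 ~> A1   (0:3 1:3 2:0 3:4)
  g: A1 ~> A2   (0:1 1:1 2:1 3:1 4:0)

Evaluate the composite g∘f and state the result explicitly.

Answer: (0:1 1:1 2:1 3:0)

Work:
  0 f~>3 g~>1
  1 f~>3 g~>1
  2 f~>0 g~>1
  3 f~>4 g~>0
result: (0:1 1:1 2:1 3:0)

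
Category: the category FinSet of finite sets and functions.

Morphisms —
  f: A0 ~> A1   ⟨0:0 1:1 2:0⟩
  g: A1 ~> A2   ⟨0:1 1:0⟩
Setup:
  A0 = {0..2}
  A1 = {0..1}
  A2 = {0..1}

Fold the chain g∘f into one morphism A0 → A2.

  0 f~>0 g~>1
  1 f~>1 g~>0
  2 f~>0 g~>1
result: ⟨0:1 1:0 2:1⟩

Answer: ⟨0:1 1:0 2:1⟩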